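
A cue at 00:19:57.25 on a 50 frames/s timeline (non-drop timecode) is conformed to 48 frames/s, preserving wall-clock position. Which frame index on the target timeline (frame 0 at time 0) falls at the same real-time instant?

Source frame index: (0×3600 + 19×60 + 57) × 50 + 25 = 59875.
Real time: 59875 / (50) = 2395/2 s.
Target frame: (2395/2) × (48) = 57480.

frame 57480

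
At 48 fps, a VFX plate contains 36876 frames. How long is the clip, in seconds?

Running time = 36876 / (48) = 768.25 s.

768.25 seconds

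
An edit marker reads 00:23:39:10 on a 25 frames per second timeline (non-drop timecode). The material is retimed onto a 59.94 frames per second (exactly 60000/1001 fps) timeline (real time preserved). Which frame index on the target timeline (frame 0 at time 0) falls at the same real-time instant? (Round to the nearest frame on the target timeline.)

frame 85079

Source frame index: (0×3600 + 23×60 + 39) × 25 + 10 = 35485.
Real time: 35485 / (25) = 7097/5 s.
Target frame: (7097/5) × (60000/1001) = 85164000/1001 ≈ 85078.921 → 85079.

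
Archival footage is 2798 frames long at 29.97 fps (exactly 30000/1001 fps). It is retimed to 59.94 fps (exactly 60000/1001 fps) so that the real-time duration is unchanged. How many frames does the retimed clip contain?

5596 frames

Target frames = source frames × (target rate / source rate) = 2798 × (60000/1001)/(30000/1001) = 2798 × 2 = 5596.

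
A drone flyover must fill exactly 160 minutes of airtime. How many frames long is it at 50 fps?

480000 frames

160 min = 9600 s.
Frames = 9600 × 50 = 480000.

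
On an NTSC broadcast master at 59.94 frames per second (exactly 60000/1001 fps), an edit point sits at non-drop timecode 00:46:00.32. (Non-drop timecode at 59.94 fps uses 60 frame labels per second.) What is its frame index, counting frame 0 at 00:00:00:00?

frame 165632

Total seconds to the label: (0 × 3600 + 46 × 60 + 0) = 2760.
Frame index = 2760 × 60 + 32 = 165632.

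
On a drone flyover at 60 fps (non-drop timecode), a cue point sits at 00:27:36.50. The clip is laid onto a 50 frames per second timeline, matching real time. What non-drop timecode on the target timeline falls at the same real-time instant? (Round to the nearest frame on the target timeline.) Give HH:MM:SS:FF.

00:27:36:42

Source frame index: (0×3600 + 27×60 + 36) × 60 + 50 = 99410.
Real time: 99410 / (60) = 9941/6 s.
Target frame: (9941/6) × (50) = 248525/3 ≈ 82841.667 → 82842.
At 50 labels/s: frame 82842 → 00:27:36:42.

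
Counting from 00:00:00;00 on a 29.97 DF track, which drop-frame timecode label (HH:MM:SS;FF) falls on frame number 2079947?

19:16:40;29

Each 10-minute DF block holds 10 × 60 × 30 − 9 × 2 = 17982 frames. 2079947 ÷ 17982 → 115 full blocks, remainder 12017.
Within the partial block the first minute is 1800 frames and each further minute 1798, so 6 further minute boundaries passed. Total skipped labels = 18 × 115 + 2 × 6 = 2082.
Non-drop label index = 2079947 + 2082 = 2082029; at 30 labels/s that is 19:16:40:29, i.e. DF 19:16:40;29.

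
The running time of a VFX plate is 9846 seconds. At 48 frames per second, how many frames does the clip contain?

Frames = 9846 × 48 = 472608.

472608 frames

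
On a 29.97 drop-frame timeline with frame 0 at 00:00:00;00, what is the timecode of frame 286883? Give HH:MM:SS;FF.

Each 10-minute DF block holds 10 × 60 × 30 − 9 × 2 = 17982 frames. 286883 ÷ 17982 → 15 full blocks, remainder 17153.
Within the partial block the first minute is 1800 frames and each further minute 1798, so 9 further minute boundaries passed. Total skipped labels = 18 × 15 + 2 × 9 = 288.
Non-drop label index = 286883 + 288 = 287171; at 30 labels/s that is 02:39:32:11, i.e. DF 02:39:32;11.

02:39:32;11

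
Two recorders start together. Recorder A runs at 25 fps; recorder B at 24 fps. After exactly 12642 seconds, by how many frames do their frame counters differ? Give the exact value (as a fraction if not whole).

12642 frames

A emits 25 × 12642 = 316050 frames; B emits 24 × 12642 = 303408.
Difference = 12642 frames; B is behind A.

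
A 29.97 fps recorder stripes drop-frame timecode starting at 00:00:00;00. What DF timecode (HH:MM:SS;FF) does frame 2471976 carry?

22:54:41;20

Each 10-minute DF block holds 10 × 60 × 30 − 9 × 2 = 17982 frames. 2471976 ÷ 17982 → 137 full blocks, remainder 8442.
Within the partial block the first minute is 1800 frames and each further minute 1798, so 4 further minute boundaries passed. Total skipped labels = 18 × 137 + 2 × 4 = 2474.
Non-drop label index = 2471976 + 2474 = 2474450; at 30 labels/s that is 22:54:41:20, i.e. DF 22:54:41;20.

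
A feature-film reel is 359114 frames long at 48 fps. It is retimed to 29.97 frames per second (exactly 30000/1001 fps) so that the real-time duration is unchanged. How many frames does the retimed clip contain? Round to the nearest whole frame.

Frames at target rate = 359114 × (30000/1001) / (48) = 32063750/143 ≈ 224222.028.
Nearest whole frame: 224222.

224222 frames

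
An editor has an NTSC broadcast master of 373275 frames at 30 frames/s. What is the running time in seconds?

12442.5 seconds

Running time = 373275 / (30) = 12442.5 s.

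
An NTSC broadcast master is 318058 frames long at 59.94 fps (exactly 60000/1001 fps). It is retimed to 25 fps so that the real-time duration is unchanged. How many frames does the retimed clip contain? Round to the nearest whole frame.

Frames at target rate = 318058 × (25) / (60000/1001) = 159188029/1200 ≈ 132656.691.
Nearest whole frame: 132657.

132657 frames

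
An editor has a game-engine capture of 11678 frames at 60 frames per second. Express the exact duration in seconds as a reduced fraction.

5839/30 seconds

Running time = 11678 ÷ (60) = 11678 × 1/60 = 5839/30 s.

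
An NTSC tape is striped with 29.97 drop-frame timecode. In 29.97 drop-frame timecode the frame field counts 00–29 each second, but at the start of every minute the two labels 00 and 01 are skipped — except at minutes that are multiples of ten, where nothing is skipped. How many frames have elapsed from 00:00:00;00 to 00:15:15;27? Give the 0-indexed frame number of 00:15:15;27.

Complete 10-minute blocks: 1, each 17982 frames → 17982.
Remaining 5 whole minutes in the current block: 1800 + 4 × 1798 = 8992 frames.
Within the current minute: 15 × 30 + 27 − 2 = 475 (labels ;00/;01 skipped at this minute). Total = 17982 + 8992 + 475 = 27449.

27449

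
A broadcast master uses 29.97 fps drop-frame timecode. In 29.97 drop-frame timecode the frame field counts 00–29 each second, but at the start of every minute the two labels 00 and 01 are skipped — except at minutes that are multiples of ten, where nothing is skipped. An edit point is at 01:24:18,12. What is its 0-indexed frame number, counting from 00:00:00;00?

As if non-drop at 30 labels/s: (1 × 3600 + 24 × 60 + 18) × 30 + 12 = 151752.
Minute boundaries passed: 84; those not divisible by 10: 84 − 8 = 76; dropped labels = 2 × 76 = 152.
Actual frame index = 151752 − 152 = 151600.

151600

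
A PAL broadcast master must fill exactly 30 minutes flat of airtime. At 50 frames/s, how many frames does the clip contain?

30 min = 1800 s.
Frames = 1800 × 50 = 90000.

90000 frames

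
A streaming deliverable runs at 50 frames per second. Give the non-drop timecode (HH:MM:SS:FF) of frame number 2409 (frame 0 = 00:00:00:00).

2409 ÷ 50 = 48 full seconds, remainder 9 frames.
48 s = 0 h 0 min 48 s.
Timecode: 00:00:48:09.

00:00:48:09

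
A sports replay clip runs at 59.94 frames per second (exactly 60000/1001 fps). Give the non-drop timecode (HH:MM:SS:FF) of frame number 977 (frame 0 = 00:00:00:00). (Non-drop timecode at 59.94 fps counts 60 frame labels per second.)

00:00:16:17

977 ÷ 60 = 16 full seconds, remainder 17 frames.
16 s = 0 h 0 min 16 s.
Timecode: 00:00:16:17.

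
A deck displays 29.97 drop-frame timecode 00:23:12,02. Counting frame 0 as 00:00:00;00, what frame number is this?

41720

As if non-drop at 30 labels/s: (0 × 3600 + 23 × 60 + 12) × 30 + 2 = 41762.
Minute boundaries passed: 23; those not divisible by 10: 23 − 2 = 21; dropped labels = 2 × 21 = 42.
Actual frame index = 41762 − 42 = 41720.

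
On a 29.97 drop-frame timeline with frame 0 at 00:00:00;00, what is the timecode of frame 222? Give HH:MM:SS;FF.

00:00:07;12

Each 10-minute DF block holds 10 × 60 × 30 − 9 × 2 = 17982 frames. 222 ÷ 17982 → 0 full blocks, remainder 222.
Within the partial block the first minute is 1800 frames and each further minute 1798, so 0 further minute boundaries passed. Total skipped labels = 18 × 0 + 2 × 0 = 0.
Non-drop label index = 222 + 0 = 222; at 30 labels/s that is 00:00:07:12, i.e. DF 00:00:07;12.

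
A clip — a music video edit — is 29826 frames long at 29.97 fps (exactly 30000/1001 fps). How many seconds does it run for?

995.1942 seconds

Running time = 29826 / (30000/1001) = 995.1942 s.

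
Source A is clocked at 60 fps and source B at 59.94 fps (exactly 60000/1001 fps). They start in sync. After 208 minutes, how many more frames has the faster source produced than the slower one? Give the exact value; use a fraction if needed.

57600/77 frames

208 min = 12480 s.
A emits 60 × 12480 = 748800 frames; B emits 60000/1001 × 12480 = 57600000/77.
Difference = 57600/77 frames (≈ 748.0519); B is behind A.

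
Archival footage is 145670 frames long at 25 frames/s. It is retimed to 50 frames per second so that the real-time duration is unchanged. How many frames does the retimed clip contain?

291340 frames

Target frames = source frames × (target rate / source rate) = 145670 × (50)/(25) = 145670 × 2 = 291340.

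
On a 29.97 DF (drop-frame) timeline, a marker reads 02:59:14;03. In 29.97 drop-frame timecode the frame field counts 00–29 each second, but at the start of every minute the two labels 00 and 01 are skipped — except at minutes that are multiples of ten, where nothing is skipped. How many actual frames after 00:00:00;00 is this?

Complete 10-minute blocks: 17, each 17982 frames → 305694.
Remaining 9 whole minutes in the current block: 1800 + 8 × 1798 = 16184 frames.
Within the current minute: 14 × 30 + 3 − 2 = 421 (labels ;00/;01 skipped at this minute). Total = 305694 + 16184 + 421 = 322299.

322299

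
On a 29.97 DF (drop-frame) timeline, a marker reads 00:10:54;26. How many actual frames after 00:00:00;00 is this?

As if non-drop at 30 labels/s: (0 × 3600 + 10 × 60 + 54) × 30 + 26 = 19646.
Minute boundaries passed: 10; those not divisible by 10: 10 − 1 = 9; dropped labels = 2 × 9 = 18.
Actual frame index = 19646 − 18 = 19628.

19628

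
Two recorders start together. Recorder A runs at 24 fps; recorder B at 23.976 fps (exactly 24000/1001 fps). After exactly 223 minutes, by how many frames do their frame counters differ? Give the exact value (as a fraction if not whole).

321120/1001 frames

223 min = 13380 s.
A emits 24 × 13380 = 321120 frames; B emits 24000/1001 × 13380 = 321120000/1001.
Difference = 321120/1001 frames (≈ 320.7992); B is behind A.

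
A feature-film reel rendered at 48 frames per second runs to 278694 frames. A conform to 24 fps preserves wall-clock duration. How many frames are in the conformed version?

139347 frames

Target frames = source frames × (target rate / source rate) = 278694 × (24)/(48) = 278694 × 1/2 = 139347.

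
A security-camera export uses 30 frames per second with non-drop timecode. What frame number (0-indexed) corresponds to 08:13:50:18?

frame 888918

Total seconds to the label: (8 × 3600 + 13 × 60 + 50) = 29630.
Frame index = 29630 × 30 + 18 = 888918.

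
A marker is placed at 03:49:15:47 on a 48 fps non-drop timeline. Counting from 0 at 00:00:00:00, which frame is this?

Total seconds to the label: (3 × 3600 + 49 × 60 + 15) = 13755.
Frame index = 13755 × 48 + 47 = 660287.

frame 660287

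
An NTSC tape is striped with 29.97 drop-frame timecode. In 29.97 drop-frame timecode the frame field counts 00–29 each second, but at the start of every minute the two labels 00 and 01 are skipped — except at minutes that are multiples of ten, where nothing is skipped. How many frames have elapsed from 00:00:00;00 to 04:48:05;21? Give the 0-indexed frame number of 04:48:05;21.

518051

Complete 10-minute blocks: 28, each 17982 frames → 503496.
Remaining 8 whole minutes in the current block: 1800 + 7 × 1798 = 14386 frames.
Within the current minute: 5 × 30 + 21 − 2 = 169 (labels ;00/;01 skipped at this minute). Total = 503496 + 14386 + 169 = 518051.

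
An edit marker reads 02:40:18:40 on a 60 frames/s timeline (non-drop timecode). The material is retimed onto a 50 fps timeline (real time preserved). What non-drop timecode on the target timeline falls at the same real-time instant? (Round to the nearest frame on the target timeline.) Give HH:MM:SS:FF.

02:40:18:33

Source frame index: (2×3600 + 40×60 + 18) × 60 + 40 = 577120.
Real time: 577120 / (60) = 28856/3 s.
Target frame: (28856/3) × (50) = 1442800/3 ≈ 480933.333 → 480933.
At 50 labels/s: frame 480933 → 02:40:18:33.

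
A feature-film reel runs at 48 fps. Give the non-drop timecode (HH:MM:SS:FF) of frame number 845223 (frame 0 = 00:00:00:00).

845223 ÷ 48 = 17608 full seconds, remainder 39 frames.
17608 s = 4 h 53 min 28 s.
Timecode: 04:53:28:39.

04:53:28:39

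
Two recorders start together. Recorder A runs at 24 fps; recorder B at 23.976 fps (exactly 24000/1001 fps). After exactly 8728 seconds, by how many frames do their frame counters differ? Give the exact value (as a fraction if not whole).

209472/1001 frames

A emits 24 × 8728 = 209472 frames; B emits 24000/1001 × 8728 = 209472000/1001.
Difference = 209472/1001 frames (≈ 209.2627); B is behind A.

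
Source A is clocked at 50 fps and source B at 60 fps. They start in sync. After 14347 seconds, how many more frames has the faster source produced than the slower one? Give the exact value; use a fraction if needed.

A emits 50 × 14347 = 717350 frames; B emits 60 × 14347 = 860820.
Difference = 143470 frames; B is ahead of A.

143470 frames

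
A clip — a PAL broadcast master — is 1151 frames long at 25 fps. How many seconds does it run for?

Running time = 1151 / (25) = 46.04 s.

46.04 seconds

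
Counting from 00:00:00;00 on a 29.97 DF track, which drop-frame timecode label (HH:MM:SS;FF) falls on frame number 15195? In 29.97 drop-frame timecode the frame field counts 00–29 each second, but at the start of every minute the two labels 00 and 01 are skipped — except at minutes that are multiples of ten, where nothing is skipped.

Ten DF minutes hold 17982 frames, so frame 15195 lies in block 0 (frames 0–17981) with 15195 frames into that block.
The block's first minute is 1800 frames and the rest 1798 each; 15195 frames reaches minute 8, so 0 × 18 + 8 × 2 = 16 labels have been skipped so far.
Adding those back, label number 15195 + 16 = 15211 at 30 labels/s is 507 s + 1 f = 0 h 8 min 27 s frame 1, i.e. 00:08:27;01.

00:08:27;01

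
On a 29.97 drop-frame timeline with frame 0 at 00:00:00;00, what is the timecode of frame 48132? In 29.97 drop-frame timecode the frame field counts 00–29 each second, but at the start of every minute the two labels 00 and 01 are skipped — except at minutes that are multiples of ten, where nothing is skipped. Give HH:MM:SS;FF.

Ten DF minutes hold 17982 frames, so frame 48132 lies in block 2 (frames 35964–53945) with 12168 frames into that block.
The block's first minute is 1800 frames and the rest 1798 each; 12168 frames reaches minute 6, so 2 × 18 + 6 × 2 = 48 labels have been skipped so far.
Adding those back, label number 48132 + 48 = 48180 at 30 labels/s is 1606 s + 0 f = 0 h 26 min 46 s frame 0, i.e. 00:26:46;00.

00:26:46;00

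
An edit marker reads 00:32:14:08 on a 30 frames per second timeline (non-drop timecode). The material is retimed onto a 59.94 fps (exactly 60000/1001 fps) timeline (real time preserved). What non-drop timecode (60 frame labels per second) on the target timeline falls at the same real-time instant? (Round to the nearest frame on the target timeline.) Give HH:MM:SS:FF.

00:32:12:20

Source frame index: (0×3600 + 32×60 + 14) × 30 + 8 = 58028.
Real time: 58028 / (30) = 29014/15 s.
Target frame: (29014/15) × (60000/1001) = 116056000/1001 ≈ 115940.060 → 115940.
At 60 labels/s: frame 115940 → 00:32:12:20.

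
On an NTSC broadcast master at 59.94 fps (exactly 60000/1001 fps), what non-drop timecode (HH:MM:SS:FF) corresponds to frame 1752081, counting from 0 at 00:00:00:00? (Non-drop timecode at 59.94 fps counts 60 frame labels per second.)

1752081 ÷ 60 = 29201 full seconds, remainder 21 frames.
29201 s = 8 h 6 min 41 s.
Timecode: 08:06:41:21.

08:06:41:21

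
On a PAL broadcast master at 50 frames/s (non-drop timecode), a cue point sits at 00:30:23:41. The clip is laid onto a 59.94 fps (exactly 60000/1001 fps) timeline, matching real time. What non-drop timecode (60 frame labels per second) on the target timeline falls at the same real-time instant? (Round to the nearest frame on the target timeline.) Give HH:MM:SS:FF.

Source frame index: (0×3600 + 30×60 + 23) × 50 + 41 = 91191.
Real time: 91191 / (50) = 91191/50 s.
Target frame: (91191/50) × (60000/1001) = 109429200/1001 ≈ 109319.880 → 109320.
At 60 labels/s: frame 109320 → 00:30:22:00.

00:30:22:00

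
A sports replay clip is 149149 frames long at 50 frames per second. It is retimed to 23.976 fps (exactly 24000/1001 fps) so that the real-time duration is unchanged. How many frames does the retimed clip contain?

Target frames = source frames × (target rate / source rate) = 149149 × (24000/1001)/(50) = 149149 × 480/1001 = 71520.

71520 frames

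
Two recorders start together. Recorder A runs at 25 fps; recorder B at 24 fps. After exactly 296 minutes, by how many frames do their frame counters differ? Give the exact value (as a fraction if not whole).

17760 frames

296 min = 17760 s.
A emits 25 × 17760 = 444000 frames; B emits 24 × 17760 = 426240.
Difference = 17760 frames; B is behind A.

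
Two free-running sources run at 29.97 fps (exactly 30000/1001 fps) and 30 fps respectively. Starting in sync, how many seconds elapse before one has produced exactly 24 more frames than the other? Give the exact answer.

The gap grows by |30 − 30000/1001| = 30/1001 frames per second.
Time for a 24-frame gap: 24 ÷ (30/1001) = 800.8 s.

800.8 seconds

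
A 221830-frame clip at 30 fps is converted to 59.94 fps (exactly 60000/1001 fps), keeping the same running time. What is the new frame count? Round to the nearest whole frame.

Frames at target rate = 221830 × (60000/1001) / (30) = 63380000/143 ≈ 443216.783.
Nearest whole frame: 443217.

443217 frames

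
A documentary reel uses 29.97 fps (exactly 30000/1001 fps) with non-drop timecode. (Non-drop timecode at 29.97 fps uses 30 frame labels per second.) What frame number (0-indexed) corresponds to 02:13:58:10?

frame 241150

Total seconds to the label: (2 × 3600 + 13 × 60 + 58) = 8038.
Frame index = 8038 × 30 + 10 = 241150.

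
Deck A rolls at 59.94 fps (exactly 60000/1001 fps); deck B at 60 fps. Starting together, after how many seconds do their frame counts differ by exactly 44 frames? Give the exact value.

The gap grows by |60 − 60000/1001| = 60/1001 frames per second.
Time for a 44-frame gap: 44 ÷ (60/1001) = 11011/15 s.

11011/15 seconds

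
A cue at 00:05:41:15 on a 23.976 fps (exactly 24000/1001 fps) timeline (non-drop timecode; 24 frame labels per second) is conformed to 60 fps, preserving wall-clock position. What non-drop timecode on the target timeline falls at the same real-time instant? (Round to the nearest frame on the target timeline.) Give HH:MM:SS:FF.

00:05:41:58

Source frame index: (0×3600 + 5×60 + 41) × 24 + 15 = 8199.
Real time: 8199 / (24000/1001) = 2735733/8000 s.
Target frame: (2735733/8000) × (60) = 8207199/400 ≈ 20517.998 → 20518.
At 60 labels/s: frame 20518 → 00:05:41:58.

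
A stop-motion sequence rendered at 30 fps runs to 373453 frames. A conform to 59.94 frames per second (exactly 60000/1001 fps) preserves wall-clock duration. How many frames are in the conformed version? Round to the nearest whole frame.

Frames at target rate = 373453 × (60000/1001) / (30) = 746906000/1001 ≈ 746159.840.
Nearest whole frame: 746160.

746160 frames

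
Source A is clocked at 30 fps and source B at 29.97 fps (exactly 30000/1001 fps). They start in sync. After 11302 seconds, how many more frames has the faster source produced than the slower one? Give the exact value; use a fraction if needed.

A emits 30 × 11302 = 339060 frames; B emits 30000/1001 × 11302 = 339060000/1001.
Difference = 339060/1001 frames (≈ 338.7213); B is behind A.

339060/1001 frames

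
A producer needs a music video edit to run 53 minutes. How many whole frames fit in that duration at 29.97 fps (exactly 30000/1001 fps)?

95304 frames

53 min = 3180 s.
Frames = 3180 × 30000/1001 = 95400000/1001 ≈ 95304.6953.
Complete frames: 95304.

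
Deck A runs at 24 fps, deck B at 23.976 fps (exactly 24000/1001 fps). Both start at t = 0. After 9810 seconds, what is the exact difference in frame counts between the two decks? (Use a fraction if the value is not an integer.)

235440/1001 frames

A emits 24 × 9810 = 235440 frames; B emits 24000/1001 × 9810 = 235440000/1001.
Difference = 235440/1001 frames (≈ 235.2048); B is behind A.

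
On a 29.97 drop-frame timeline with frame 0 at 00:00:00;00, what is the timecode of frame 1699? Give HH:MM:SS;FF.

Each 10-minute DF block holds 10 × 60 × 30 − 9 × 2 = 17982 frames. 1699 ÷ 17982 → 0 full blocks, remainder 1699.
Within the partial block the first minute is 1800 frames and each further minute 1798, so 0 further minute boundaries passed. Total skipped labels = 18 × 0 + 2 × 0 = 0.
Non-drop label index = 1699 + 0 = 1699; at 30 labels/s that is 00:00:56:19, i.e. DF 00:00:56;19.

00:00:56;19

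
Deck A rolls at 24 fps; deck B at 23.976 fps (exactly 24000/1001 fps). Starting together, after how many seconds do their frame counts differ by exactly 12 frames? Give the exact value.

500.5 seconds

The gap grows by |24000/1001 − 24| = 24/1001 frames per second.
Time for a 12-frame gap: 12 ÷ (24/1001) = 500.5 s.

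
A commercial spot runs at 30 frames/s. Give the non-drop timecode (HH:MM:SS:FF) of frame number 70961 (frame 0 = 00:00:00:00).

70961 ÷ 30 = 2365 full seconds, remainder 11 frames.
2365 s = 0 h 39 min 25 s.
Timecode: 00:39:25:11.

00:39:25:11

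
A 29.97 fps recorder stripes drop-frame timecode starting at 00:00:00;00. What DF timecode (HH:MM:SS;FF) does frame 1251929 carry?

11:36:12;23

Each 10-minute DF block holds 10 × 60 × 30 − 9 × 2 = 17982 frames. 1251929 ÷ 17982 → 69 full blocks, remainder 11171.
Within the partial block the first minute is 1800 frames and each further minute 1798, so 6 further minute boundaries passed. Total skipped labels = 18 × 69 + 2 × 6 = 1254.
Non-drop label index = 1251929 + 1254 = 1253183; at 30 labels/s that is 11:36:12:23, i.e. DF 11:36:12;23.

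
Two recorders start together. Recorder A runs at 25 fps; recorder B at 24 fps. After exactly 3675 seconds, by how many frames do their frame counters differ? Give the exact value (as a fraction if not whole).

A emits 25 × 3675 = 91875 frames; B emits 24 × 3675 = 88200.
Difference = 3675 frames; B is behind A.

3675 frames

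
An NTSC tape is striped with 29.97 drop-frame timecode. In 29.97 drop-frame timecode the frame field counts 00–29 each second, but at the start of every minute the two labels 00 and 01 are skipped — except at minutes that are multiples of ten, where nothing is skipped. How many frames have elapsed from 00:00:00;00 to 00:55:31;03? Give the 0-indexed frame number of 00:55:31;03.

Complete 10-minute blocks: 5, each 17982 frames → 89910.
Remaining 5 whole minutes in the current block: 1800 + 4 × 1798 = 8992 frames.
Within the current minute: 31 × 30 + 3 − 2 = 931 (labels ;00/;01 skipped at this minute). Total = 89910 + 8992 + 931 = 99833.

99833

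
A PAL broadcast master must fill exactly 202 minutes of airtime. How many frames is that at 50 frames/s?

202 min = 12120 s.
Frames = 12120 × 50 = 606000.

606000 frames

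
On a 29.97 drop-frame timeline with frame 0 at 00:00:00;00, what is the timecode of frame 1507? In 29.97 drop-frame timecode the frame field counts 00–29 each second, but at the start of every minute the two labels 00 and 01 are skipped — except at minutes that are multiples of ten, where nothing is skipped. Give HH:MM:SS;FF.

00:00:50;07

Each 10-minute DF block holds 10 × 60 × 30 − 9 × 2 = 17982 frames. 1507 ÷ 17982 → 0 full blocks, remainder 1507.
Within the partial block the first minute is 1800 frames and each further minute 1798, so 0 further minute boundaries passed. Total skipped labels = 18 × 0 + 2 × 0 = 0.
Non-drop label index = 1507 + 0 = 1507; at 30 labels/s that is 00:00:50:07, i.e. DF 00:00:50;07.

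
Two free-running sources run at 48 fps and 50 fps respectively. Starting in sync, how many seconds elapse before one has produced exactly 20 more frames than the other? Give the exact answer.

10 seconds

The gap grows by |50 − 48| = 2 frames per second.
Time for a 20-frame gap: 20 ÷ (2) = 10 s.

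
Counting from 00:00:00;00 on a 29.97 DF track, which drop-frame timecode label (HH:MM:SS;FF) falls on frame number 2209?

00:01:13;21

Each 10-minute DF block holds 10 × 60 × 30 − 9 × 2 = 17982 frames. 2209 ÷ 17982 → 0 full blocks, remainder 2209.
Within the partial block the first minute is 1800 frames and each further minute 1798, so 1 further minute boundary passed. Total skipped labels = 18 × 0 + 2 × 1 = 2.
Non-drop label index = 2209 + 2 = 2211; at 30 labels/s that is 00:01:13:21, i.e. DF 00:01:13;21.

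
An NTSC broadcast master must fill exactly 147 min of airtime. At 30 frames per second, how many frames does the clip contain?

264600 frames

147 min = 8820 s.
Frames = 8820 × 30 = 264600.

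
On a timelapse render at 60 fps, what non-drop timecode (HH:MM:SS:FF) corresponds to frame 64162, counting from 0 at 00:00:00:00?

00:17:49:22

64162 ÷ 60 = 1069 full seconds, remainder 22 frames.
1069 s = 0 h 17 min 49 s.
Timecode: 00:17:49:22.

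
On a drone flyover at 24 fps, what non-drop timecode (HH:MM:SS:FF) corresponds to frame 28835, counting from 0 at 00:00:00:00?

28835 ÷ 24 = 1201 full seconds, remainder 11 frames.
1201 s = 0 h 20 min 1 s.
Timecode: 00:20:01:11.

00:20:01:11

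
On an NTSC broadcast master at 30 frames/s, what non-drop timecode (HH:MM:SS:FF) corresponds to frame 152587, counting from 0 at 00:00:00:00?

152587 ÷ 30 = 5086 full seconds, remainder 7 frames.
5086 s = 1 h 24 min 46 s.
Timecode: 01:24:46:07.

01:24:46:07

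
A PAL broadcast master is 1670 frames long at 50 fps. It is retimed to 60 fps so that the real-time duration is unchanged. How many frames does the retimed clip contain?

2004 frames

Target frames = source frames × (target rate / source rate) = 1670 × (60)/(50) = 1670 × 6/5 = 2004.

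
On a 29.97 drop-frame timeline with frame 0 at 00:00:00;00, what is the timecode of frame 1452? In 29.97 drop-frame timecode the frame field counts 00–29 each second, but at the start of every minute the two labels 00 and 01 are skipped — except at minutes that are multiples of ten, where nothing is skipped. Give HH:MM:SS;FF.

Each 10-minute DF block holds 10 × 60 × 30 − 9 × 2 = 17982 frames. 1452 ÷ 17982 → 0 full blocks, remainder 1452.
Within the partial block the first minute is 1800 frames and each further minute 1798, so 0 further minute boundaries passed. Total skipped labels = 18 × 0 + 2 × 0 = 0.
Non-drop label index = 1452 + 0 = 1452; at 30 labels/s that is 00:00:48:12, i.e. DF 00:00:48;12.

00:00:48;12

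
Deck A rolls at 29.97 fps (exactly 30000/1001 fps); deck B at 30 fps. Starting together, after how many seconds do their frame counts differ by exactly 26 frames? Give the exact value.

The gap grows by |30 − 30000/1001| = 30/1001 frames per second.
Time for a 26-frame gap: 26 ÷ (30/1001) = 13013/15 s.

13013/15 seconds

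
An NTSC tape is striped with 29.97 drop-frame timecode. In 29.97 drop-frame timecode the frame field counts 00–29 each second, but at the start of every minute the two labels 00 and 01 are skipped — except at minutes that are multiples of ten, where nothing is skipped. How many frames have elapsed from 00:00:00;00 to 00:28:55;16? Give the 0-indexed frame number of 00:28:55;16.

As if non-drop at 30 labels/s: (0 × 3600 + 28 × 60 + 55) × 30 + 16 = 52066.
Minute boundaries passed: 28; those not divisible by 10: 28 − 2 = 26; dropped labels = 2 × 26 = 52.
Actual frame index = 52066 − 52 = 52014.

52014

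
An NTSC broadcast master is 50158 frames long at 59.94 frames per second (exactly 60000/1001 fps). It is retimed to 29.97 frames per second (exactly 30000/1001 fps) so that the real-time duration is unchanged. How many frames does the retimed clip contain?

Target frames = source frames × (target rate / source rate) = 50158 × (30000/1001)/(60000/1001) = 50158 × 1/2 = 25079.

25079 frames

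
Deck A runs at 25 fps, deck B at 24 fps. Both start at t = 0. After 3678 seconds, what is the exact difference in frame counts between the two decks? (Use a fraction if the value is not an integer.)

3678 frames

A emits 25 × 3678 = 91950 frames; B emits 24 × 3678 = 88272.
Difference = 3678 frames; B is behind A.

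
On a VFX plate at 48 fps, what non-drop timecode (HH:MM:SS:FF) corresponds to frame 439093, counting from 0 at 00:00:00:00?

439093 ÷ 48 = 9147 full seconds, remainder 37 frames.
9147 s = 2 h 32 min 27 s.
Timecode: 02:32:27:37.

02:32:27:37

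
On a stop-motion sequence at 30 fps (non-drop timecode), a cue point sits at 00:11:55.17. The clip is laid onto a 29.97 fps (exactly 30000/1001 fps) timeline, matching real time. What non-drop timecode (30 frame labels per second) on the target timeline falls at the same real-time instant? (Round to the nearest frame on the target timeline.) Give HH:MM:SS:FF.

00:11:54:26

Source frame index: (0×3600 + 11×60 + 55) × 30 + 17 = 21467.
Real time: 21467 / (30) = 21467/30 s.
Target frame: (21467/30) × (30000/1001) = 21467000/1001 ≈ 21445.554 → 21446.
At 30 labels/s: frame 21446 → 00:11:54:26.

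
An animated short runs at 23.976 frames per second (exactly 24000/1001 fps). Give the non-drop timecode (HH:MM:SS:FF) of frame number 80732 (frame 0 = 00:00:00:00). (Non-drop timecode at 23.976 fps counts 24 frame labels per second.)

80732 ÷ 24 = 3363 full seconds, remainder 20 frames.
3363 s = 0 h 56 min 3 s.
Timecode: 00:56:03:20.

00:56:03:20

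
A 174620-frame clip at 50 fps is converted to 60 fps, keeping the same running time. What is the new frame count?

209544 frames

Target frames = source frames × (target rate / source rate) = 174620 × (60)/(50) = 174620 × 6/5 = 209544.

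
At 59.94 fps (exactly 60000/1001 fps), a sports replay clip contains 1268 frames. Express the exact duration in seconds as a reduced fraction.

Running time = 1268 ÷ (60000/1001) = 1268 × 1001/60000 = 317317/15000 s.

317317/15000 seconds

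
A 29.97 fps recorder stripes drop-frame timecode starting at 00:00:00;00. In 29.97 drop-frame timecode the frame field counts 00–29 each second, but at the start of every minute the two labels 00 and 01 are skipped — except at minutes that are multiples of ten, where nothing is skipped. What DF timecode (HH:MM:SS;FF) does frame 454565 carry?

Each 10-minute DF block holds 10 × 60 × 30 − 9 × 2 = 17982 frames. 454565 ÷ 17982 → 25 full blocks, remainder 5015.
Within the partial block the first minute is 1800 frames and each further minute 1798, so 2 further minute boundaries passed. Total skipped labels = 18 × 25 + 2 × 2 = 454.
Non-drop label index = 454565 + 454 = 455019; at 30 labels/s that is 04:12:47:09, i.e. DF 04:12:47;09.

04:12:47;09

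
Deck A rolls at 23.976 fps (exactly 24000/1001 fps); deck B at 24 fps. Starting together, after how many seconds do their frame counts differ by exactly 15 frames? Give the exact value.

The gap grows by |24 − 24000/1001| = 24/1001 frames per second.
Time for a 15-frame gap: 15 ÷ (24/1001) = 625.625 s.

625.625 seconds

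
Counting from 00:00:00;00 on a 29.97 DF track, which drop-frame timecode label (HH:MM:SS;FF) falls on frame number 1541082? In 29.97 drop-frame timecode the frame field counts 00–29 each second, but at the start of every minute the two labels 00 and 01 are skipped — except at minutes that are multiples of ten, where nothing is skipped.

Ten DF minutes hold 17982 frames, so frame 1541082 lies in block 85 (frames 1528470–1546451) with 12612 frames into that block.
The block's first minute is 1800 frames and the rest 1798 each; 12612 frames reaches minute 7, so 85 × 18 + 7 × 2 = 1544 labels have been skipped so far.
Adding those back, label number 1541082 + 1544 = 1542626 at 30 labels/s is 51420 s + 26 f = 14 h 17 min 0 s frame 26, i.e. 14:17:00;26.

14:17:00;26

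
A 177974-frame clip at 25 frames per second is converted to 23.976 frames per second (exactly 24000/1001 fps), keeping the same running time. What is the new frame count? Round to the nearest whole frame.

170684 frames

Frames at target rate = 177974 × (24000/1001) / (25) = 170855040/1001 ≈ 170684.356.
Nearest whole frame: 170684.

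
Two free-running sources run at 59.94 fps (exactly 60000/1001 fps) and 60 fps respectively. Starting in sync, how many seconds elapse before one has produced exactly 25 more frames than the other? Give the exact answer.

The gap grows by |60 − 60000/1001| = 60/1001 frames per second.
Time for a 25-frame gap: 25 ÷ (60/1001) = 5005/12 s.

5005/12 seconds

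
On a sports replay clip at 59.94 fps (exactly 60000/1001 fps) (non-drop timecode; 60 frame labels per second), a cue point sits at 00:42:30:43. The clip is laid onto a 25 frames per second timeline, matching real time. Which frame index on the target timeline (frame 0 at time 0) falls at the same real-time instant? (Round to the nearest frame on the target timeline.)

Source frame index: (0×3600 + 42×60 + 30) × 60 + 43 = 153043.
Real time: 153043 / (60000/1001) = 153196043/60000 s.
Target frame: (153196043/60000) × (25) = 153196043/2400 ≈ 63831.685 → 63832.

frame 63832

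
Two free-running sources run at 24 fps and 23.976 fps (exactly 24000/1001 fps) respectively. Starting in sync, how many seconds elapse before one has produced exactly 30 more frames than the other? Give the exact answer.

1251.25 seconds

The gap grows by |24000/1001 − 24| = 24/1001 frames per second.
Time for a 30-frame gap: 30 ÷ (24/1001) = 1251.25 s.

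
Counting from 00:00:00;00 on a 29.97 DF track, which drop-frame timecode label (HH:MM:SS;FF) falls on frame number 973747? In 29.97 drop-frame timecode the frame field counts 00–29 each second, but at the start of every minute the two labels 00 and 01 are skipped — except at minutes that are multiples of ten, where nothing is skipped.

09:01:30;21

Ten DF minutes hold 17982 frames, so frame 973747 lies in block 54 (frames 971028–989009) with 2719 frames into that block.
The block's first minute is 1800 frames and the rest 1798 each; 2719 frames reaches minute 1, so 54 × 18 + 1 × 2 = 974 labels have been skipped so far.
Adding those back, label number 973747 + 974 = 974721 at 30 labels/s is 32490 s + 21 f = 9 h 1 min 30 s frame 21, i.e. 09:01:30;21.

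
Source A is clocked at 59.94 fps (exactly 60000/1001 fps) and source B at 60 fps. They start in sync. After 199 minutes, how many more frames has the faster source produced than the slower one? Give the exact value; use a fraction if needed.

716400/1001 frames

199 min = 11940 s.
A emits 60000/1001 × 11940 = 716400000/1001 frames; B emits 60 × 11940 = 716400.
Difference = 716400/1001 frames (≈ 715.6843); B is ahead of A.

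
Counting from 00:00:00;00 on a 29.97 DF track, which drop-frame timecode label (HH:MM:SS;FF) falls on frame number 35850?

Ten DF minutes hold 17982 frames, so frame 35850 lies in block 1 (frames 17982–35963) with 17868 frames into that block.
The block's first minute is 1800 frames and the rest 1798 each; 17868 frames reaches minute 9, so 1 × 18 + 9 × 2 = 36 labels have been skipped so far.
Adding those back, label number 35850 + 36 = 35886 at 30 labels/s is 1196 s + 6 f = 0 h 19 min 56 s frame 6, i.e. 00:19:56;06.

00:19:56;06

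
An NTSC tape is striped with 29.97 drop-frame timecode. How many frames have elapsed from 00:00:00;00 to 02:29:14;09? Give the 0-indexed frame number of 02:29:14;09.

As if non-drop at 30 labels/s: (2 × 3600 + 29 × 60 + 14) × 30 + 9 = 268629.
Minute boundaries passed: 149; those not divisible by 10: 149 − 14 = 135; dropped labels = 2 × 135 = 270.
Actual frame index = 268629 − 270 = 268359.

268359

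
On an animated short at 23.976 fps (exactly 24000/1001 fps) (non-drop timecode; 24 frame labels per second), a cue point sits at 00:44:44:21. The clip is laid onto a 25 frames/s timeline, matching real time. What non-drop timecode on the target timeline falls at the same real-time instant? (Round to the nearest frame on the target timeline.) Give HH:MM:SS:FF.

Source frame index: (0×3600 + 44×60 + 44) × 24 + 21 = 64437.
Real time: 64437 / (24000/1001) = 21500479/8000 s.
Target frame: (21500479/8000) × (25) = 21500479/320 ≈ 67188.997 → 67189.
At 25 labels/s: frame 67189 → 00:44:47:14.

00:44:47:14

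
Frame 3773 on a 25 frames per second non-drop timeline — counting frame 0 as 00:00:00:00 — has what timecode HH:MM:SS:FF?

3773 ÷ 25 = 150 full seconds, remainder 23 frames.
150 s = 0 h 2 min 30 s.
Timecode: 00:02:30:23.

00:02:30:23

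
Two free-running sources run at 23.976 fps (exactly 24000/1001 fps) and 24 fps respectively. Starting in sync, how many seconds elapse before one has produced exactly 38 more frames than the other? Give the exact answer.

19019/12 seconds

The gap grows by |24 − 24000/1001| = 24/1001 frames per second.
Time for a 38-frame gap: 38 ÷ (24/1001) = 19019/12 s.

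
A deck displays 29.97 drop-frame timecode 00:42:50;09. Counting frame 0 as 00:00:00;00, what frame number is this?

Complete 10-minute blocks: 4, each 17982 frames → 71928.
Remaining 2 whole minutes in the current block: 1800 + 1 × 1798 = 3598 frames.
Within the current minute: 50 × 30 + 9 − 2 = 1507 (labels ;00/;01 skipped at this minute). Total = 71928 + 3598 + 1507 = 77033.

77033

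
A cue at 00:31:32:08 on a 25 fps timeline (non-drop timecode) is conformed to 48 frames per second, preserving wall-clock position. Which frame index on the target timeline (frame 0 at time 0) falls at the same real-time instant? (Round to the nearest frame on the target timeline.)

Source frame index: (0×3600 + 31×60 + 32) × 25 + 8 = 47308.
Real time: 47308 / (25) = 47308/25 s.
Target frame: (47308/25) × (48) = 2270784/25 ≈ 90831.360 → 90831.

frame 90831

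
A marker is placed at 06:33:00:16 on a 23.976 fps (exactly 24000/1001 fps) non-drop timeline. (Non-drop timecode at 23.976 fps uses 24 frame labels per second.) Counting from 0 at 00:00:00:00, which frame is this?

frame 565936

Total seconds to the label: (6 × 3600 + 33 × 60 + 0) = 23580.
Frame index = 23580 × 24 + 16 = 565936.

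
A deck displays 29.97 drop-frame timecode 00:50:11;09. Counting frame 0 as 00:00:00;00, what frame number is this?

90249

Complete 10-minute blocks: 5, each 17982 frames → 89910.
Remaining 0 whole minutes in the current block: 0 frames.
Within the current minute: 11 × 30 + 9 = 339. Total = 89910 + 0 + 339 = 90249.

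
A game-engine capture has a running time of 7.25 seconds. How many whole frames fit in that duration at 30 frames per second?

Frames = 7.25 × 30 = 435/2 ≈ 217.5000.
Complete frames: 217.

217 frames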